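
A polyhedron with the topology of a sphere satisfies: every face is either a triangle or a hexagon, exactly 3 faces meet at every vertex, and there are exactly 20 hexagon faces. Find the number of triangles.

Let x be the number of triangles; then F = 20 + x.
Edge–face incidences: 2E = 6·20 + 3·x = 120 + 3x.
Every vertex has degree 3, so 3V = 2E.
Euler: V − E + F = 2 ⇒ (2E)/3 − E + (20 + x) = 2.
Multiply by 6: 2·(2E) − 3·(2E) + 6·(20 + x) = 12, i.e. 120 + 6x − (120 + 3x) = 12.
Collecting terms: 3x = 12, so x = 4.
Then 2E = 120 + 3·4 = 132, so E = 66, V = 2E/3 = 44, F = 20 + 4 = 24.

4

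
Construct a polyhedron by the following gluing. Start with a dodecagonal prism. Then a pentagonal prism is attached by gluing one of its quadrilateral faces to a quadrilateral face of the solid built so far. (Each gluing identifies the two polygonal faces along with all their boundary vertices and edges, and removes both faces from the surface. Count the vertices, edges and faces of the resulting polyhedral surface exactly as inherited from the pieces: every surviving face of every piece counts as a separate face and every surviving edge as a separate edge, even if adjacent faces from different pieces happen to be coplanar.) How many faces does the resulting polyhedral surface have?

A dodecagonal prism: V=24, E=36, F=14.
Attach a pentagonal prism (V=10, E=15, F=7) along a 4-gon: merge 4 vertices and 4 edges, delete both glued faces → V=30, E=47, F=19.
Check: V − E + F = 30 − 47 + 19 = 2.

19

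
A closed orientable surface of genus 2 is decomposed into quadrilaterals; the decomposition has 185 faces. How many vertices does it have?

183

χ = 2 − 2·2 = -2, and every face is a square so 4F = 2E.
E = 4·185/2 = 370. Then V = -2 + E − F = -2 + 370 − 185 = 183.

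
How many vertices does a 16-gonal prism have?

A prism on an n-gon has two n-gon bases and n rectangular sides: V = 2·16 = 32, E = 3·16 = 48, F = 16 + 2 = 18.

32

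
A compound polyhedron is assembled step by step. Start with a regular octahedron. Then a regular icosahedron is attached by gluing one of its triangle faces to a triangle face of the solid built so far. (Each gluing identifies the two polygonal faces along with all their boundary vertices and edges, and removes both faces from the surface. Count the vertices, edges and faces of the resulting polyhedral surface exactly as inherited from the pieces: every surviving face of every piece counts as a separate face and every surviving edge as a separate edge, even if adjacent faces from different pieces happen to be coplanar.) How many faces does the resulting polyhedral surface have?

26

A regular octahedron: V=6, E=12, F=8.
Attach a regular icosahedron (V=12, E=30, F=20) along a 3-gon: merge 3 vertices and 3 edges, delete both glued faces → V=15, E=39, F=26.
Check: V − E + F = 15 − 39 + 26 = 2.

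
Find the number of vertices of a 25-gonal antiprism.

An antiprism on an n-gon has two n-gon caps and 2n triangles: V = 2·25 = 50, E = 4·25 = 100, F = 2·25 + 2 = 52.

50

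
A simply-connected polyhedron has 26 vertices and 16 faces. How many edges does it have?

Here V − E + F = 2.
E = V + F − (2) = 26 + 16 − (2) = 40.

40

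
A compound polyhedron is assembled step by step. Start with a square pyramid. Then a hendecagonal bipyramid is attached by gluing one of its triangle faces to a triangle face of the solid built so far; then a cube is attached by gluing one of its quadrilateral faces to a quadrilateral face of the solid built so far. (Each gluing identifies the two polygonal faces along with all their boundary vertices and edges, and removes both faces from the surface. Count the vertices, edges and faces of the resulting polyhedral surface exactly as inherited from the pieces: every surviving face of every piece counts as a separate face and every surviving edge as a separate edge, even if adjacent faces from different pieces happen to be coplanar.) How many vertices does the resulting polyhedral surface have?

19

A square pyramid: V=5, E=8, F=5.
Attach a hendecagonal bipyramid (V=13, E=33, F=22) along a 3-gon: merge 3 vertices and 3 edges, delete both glued faces → V=15, E=38, F=25.
Attach a cube (V=8, E=12, F=6) along a 4-gon: merge 4 vertices and 4 edges, delete both glued faces → V=19, E=46, F=29.
Check: V − E + F = 19 − 46 + 29 = 2.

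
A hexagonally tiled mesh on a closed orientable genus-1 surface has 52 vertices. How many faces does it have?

26

χ = 2 − 2·1 = 0, and every face is a hexagon so 6F = 2E.
V − E + F = 0 with E = 6F/2 gives 52 − (6/2 − 1)·F = 0, so F = 26 and E = 78.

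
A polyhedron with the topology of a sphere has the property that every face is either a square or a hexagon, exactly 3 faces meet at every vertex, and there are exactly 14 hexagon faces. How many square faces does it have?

Let x be the number of squares; then F = 14 + x.
Edge–face incidences: 2E = 6·14 + 4·x = 84 + 4x.
Every vertex has degree 3, so 3V = 2E.
Euler: V − E + F = 2 ⇒ (2E)/3 − E + (14 + x) = 2.
Multiply by 6: 2·(2E) − 3·(2E) + 6·(14 + x) = 12, i.e. 84 + 6x − (84 + 4x) = 12.
Collecting terms: 2x = 12, so x = 6.
Then 2E = 84 + 4·6 = 108, so E = 54, V = 2E/3 = 36, F = 14 + 6 = 20.

6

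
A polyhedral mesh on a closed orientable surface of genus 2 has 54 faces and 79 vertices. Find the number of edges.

135

For a closed orientable surface of genus 2, χ = 2 − 2·2 = -2.
E = V + F − (-2) = 79 + 54 − (-2) = 135.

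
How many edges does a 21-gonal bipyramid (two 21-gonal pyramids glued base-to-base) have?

A bipyramid over an n-gon has 2n triangular faces and n + 2 vertices: V = 21 + 2 = 23, E = 3·21 = 63, F = 2·21 = 42.

63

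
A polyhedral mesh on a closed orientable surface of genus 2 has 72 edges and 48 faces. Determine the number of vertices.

For a closed orientable surface of genus 2, χ = 2 − 2·2 = -2.
V = -2 + E − F = -2 + 72 − 48 = 22.

22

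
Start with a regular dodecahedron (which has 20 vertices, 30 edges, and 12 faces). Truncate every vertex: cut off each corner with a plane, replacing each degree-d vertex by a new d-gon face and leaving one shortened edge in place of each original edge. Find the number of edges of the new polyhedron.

90

Truncation replaces each original edge-end by a new vertex, so V′ = 2E = 60.
Each original edge survives, and each old vertex of degree d contributes d new edges; summing degrees gives Σd = 2E, so E′ = E + 2E = 3E = 90.
Each original face survives and each original vertex becomes one new face: F′ = F + V = 32.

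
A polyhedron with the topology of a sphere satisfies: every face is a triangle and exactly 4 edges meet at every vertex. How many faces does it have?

8

Each face has 3 edges and each edge borders two faces, so 2E = 3F.
Each vertex has degree 4, so 4V = 2E and hence V = 3F/4.
Euler: V − E + F = 2 ⇒ (3F/4) − (3F/2) + F = 2.
Multiply by 8: (6 − 12 + 8)F = 16, i.e. 2F = 16.
So F = 8, E = 3·8/2 = 12, V = 3·8/4 = 6.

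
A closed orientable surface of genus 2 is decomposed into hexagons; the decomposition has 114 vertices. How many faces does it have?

58

χ = 2 − 2·2 = -2, and every face is a hexagon so 6F = 2E.
V − E + F = -2 with E = 6F/2 gives 114 − (6/2 − 1)·F = -2, so F = 58 and E = 174.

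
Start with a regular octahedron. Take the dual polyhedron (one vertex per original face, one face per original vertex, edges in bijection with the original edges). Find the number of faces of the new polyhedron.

The base solid has V = 6, E = 12, F = 8.
The dual swaps V and F and preserves E: V′ = F = 8, E′ = E = 12, F′ = V = 6.

6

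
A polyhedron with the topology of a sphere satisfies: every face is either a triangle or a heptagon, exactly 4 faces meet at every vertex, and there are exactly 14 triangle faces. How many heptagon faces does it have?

2

Let x be the number of heptagons; then F = 14 + x.
Edge–face incidences: 2E = 3·14 + 7·x = 42 + 7x.
Every vertex has degree 4, so 4V = 2E.
Euler: V − E + F = 2 ⇒ (2E)/4 − E + (14 + x) = 2.
Multiply by 8: 2·(2E) − 4·(2E) + 8·(14 + x) = 16, i.e. 112 + 8x − 2·(42 + 7x) = 16.
Collecting terms: −6x + 28 = 16, so −6x = −12, so x = 2.
Then 2E = 42 + 7·2 = 56, so E = 28, V = 2E/4 = 14, F = 14 + 2 = 16.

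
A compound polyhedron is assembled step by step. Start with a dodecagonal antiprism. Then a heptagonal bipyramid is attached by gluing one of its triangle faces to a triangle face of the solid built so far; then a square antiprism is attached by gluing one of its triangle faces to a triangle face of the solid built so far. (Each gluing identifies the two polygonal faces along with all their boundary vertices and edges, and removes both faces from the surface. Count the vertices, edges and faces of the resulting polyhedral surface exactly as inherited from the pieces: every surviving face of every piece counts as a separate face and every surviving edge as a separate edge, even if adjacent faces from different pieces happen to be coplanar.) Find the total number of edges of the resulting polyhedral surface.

79

A dodecagonal antiprism: V=24, E=48, F=26.
Attach a heptagonal bipyramid (V=9, E=21, F=14) along a 3-gon: merge 3 vertices and 3 edges, delete both glued faces → V=30, E=66, F=38.
Attach a square antiprism (V=8, E=16, F=10) along a 3-gon: merge 3 vertices and 3 edges, delete both glued faces → V=35, E=79, F=46.
Check: V − E + F = 35 − 79 + 46 = 2.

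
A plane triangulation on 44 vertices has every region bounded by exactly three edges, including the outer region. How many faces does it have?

84

In a plane triangulation 3F = 2E and V − E + F = 2, so F = 2V − 4 = 2·44 − 4 = 84.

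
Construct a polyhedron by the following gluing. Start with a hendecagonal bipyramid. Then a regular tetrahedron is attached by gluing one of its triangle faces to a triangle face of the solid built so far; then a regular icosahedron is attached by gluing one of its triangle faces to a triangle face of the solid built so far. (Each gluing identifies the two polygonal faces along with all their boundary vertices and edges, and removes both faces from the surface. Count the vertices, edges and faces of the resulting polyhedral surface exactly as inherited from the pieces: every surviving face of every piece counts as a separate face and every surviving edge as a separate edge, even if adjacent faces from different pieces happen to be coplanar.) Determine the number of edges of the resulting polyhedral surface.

A hendecagonal bipyramid: V=13, E=33, F=22.
Attach a regular tetrahedron (V=4, E=6, F=4) along a 3-gon: merge 3 vertices and 3 edges, delete both glued faces → V=14, E=36, F=24.
Attach a regular icosahedron (V=12, E=30, F=20) along a 3-gon: merge 3 vertices and 3 edges, delete both glued faces → V=23, E=63, F=42.
Check: V − E + F = 23 − 63 + 42 = 2.

63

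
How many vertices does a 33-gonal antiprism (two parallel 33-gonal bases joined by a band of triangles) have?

An antiprism on an n-gon has two n-gon caps and 2n triangles: V = 2·33 = 66, E = 4·33 = 132, F = 2·33 + 2 = 68.

66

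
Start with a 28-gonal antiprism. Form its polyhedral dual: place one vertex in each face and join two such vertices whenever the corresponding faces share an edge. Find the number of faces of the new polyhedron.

56

The base solid has V = 56, E = 112, F = 58.
The dual swaps V and F and preserves E: V′ = F = 58, E′ = E = 112, F′ = V = 56.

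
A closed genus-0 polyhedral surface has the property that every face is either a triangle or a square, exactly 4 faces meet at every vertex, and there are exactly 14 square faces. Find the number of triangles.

Let x be the number of triangles; then F = 14 + x.
Edge–face incidences: 2E = 4·14 + 3·x = 56 + 3x.
Every vertex has degree 4, so 4V = 2E.
Euler: V − E + F = 2 ⇒ (2E)/4 − E + (14 + x) = 2.
Multiply by 8: 2·(2E) − 4·(2E) + 8·(14 + x) = 16, i.e. 112 + 8x − 2·(56 + 3x) = 16.
Collecting terms: 2x = 16, so x = 8.
Then 2E = 56 + 3·8 = 80, so E = 40, V = 2E/4 = 20, F = 14 + 8 = 22.

8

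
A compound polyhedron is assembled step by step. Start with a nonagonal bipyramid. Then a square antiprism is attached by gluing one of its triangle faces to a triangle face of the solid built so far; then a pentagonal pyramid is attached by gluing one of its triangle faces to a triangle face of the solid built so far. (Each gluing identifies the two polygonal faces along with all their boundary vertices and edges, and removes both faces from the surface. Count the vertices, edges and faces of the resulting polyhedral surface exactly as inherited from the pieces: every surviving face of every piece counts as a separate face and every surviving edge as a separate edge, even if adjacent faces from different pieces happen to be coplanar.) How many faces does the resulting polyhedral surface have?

A nonagonal bipyramid: V=11, E=27, F=18.
Attach a square antiprism (V=8, E=16, F=10) along a 3-gon: merge 3 vertices and 3 edges, delete both glued faces → V=16, E=40, F=26.
Attach a pentagonal pyramid (V=6, E=10, F=6) along a 3-gon: merge 3 vertices and 3 edges, delete both glued faces → V=19, E=47, F=30.
Check: V − E + F = 19 − 47 + 30 = 2.

30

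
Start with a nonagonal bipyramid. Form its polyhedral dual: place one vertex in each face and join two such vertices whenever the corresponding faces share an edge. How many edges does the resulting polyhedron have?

27

The base solid has V = 11, E = 27, F = 18.
The dual swaps V and F and preserves E: V′ = F = 18, E′ = E = 27, F′ = V = 11.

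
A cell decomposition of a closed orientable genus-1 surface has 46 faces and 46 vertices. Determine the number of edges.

For a closed orientable surface of genus 1, χ = 2 − 2·1 = 0.
E = V + F − (0) = 46 + 46 − (0) = 92.

92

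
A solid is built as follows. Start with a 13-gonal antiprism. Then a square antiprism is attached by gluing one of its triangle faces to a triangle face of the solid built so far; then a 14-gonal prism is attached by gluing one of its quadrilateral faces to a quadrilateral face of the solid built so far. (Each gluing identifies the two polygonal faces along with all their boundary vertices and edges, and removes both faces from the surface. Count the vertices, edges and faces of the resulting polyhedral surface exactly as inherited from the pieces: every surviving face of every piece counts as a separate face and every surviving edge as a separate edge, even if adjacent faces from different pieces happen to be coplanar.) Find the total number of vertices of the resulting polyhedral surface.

A 13-gonal antiprism: V=26, E=52, F=28.
Attach a square antiprism (V=8, E=16, F=10) along a 3-gon: merge 3 vertices and 3 edges, delete both glued faces → V=31, E=65, F=36.
Attach a 14-gonal prism (V=28, E=42, F=16) along a 4-gon: merge 4 vertices and 4 edges, delete both glued faces → V=55, E=103, F=50.
Check: V − E + F = 55 − 103 + 50 = 2.

55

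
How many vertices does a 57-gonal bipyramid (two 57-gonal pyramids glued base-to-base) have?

A bipyramid over an n-gon has 2n triangular faces and n + 2 vertices: V = 57 + 2 = 59, E = 3·57 = 171, F = 2·57 = 114.

59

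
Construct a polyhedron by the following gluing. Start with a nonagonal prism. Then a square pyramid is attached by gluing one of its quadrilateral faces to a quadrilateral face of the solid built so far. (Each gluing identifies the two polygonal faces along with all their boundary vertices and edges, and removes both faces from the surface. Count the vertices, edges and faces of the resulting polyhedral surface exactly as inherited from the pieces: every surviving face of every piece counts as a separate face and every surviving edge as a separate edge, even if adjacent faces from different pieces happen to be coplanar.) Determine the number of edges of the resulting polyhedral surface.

A nonagonal prism: V=18, E=27, F=11.
Attach a square pyramid (V=5, E=8, F=5) along a 4-gon: merge 4 vertices and 4 edges, delete both glued faces → V=19, E=31, F=14.
Check: V − E + F = 19 − 31 + 14 = 2.

31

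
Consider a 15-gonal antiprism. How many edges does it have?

60

An antiprism on an n-gon has two n-gon caps and 2n triangles: V = 2·15 = 30, E = 4·15 = 60, F = 2·15 + 2 = 32.
Check: V − E + F = 30 − 60 + 32 = 2.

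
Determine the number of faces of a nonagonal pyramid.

A pyramid on an n-gon base has one n-gon and n triangles: V = 9 + 1 = 10, E = 2·9 = 18, F = 9 + 1 = 10.
Check: V − E + F = 10 − 18 + 10 = 2.

10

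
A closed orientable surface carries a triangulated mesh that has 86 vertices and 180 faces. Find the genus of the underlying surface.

Every face is a triangle, so 2E = 3·180 = 540, giving E = 270.
χ = V − E + F = 86 − 270 + 180 = -4.
For a closed orientable surface χ = 2 − 2g, so g = (2 − (-4))/2 = 3.

3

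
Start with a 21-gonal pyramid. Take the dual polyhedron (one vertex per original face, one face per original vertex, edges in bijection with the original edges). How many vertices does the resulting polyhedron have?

The base solid has V = 22, E = 42, F = 22.
The dual swaps V and F and preserves E: V′ = F = 22, E′ = E = 42, F′ = V = 22.

22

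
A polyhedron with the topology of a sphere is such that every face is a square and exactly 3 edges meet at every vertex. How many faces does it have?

Each face has 4 edges and each edge borders two faces, so 2E = 4F.
Each vertex has degree 3, so 3V = 2E and hence V = 4F/3.
Euler: V − E + F = 2 ⇒ (4F/3) − (4F/2) + F = 2.
Multiply by 6: (8 − 12 + 6)F = 12, i.e. 2F = 12.
So F = 6, E = 4·6/2 = 12, V = 4·6/3 = 8.

6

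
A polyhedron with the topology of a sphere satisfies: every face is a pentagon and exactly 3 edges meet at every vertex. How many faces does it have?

Each face has 5 edges and each edge borders two faces, so 2E = 5F.
Each vertex has degree 3, so 3V = 2E and hence V = 5F/3.
Euler: V − E + F = 2 ⇒ (5F/3) − (5F/2) + F = 2.
Multiply by 6: (10 − 15 + 6)F = 12, i.e. 1F = 12.
So F = 12, E = 5·12/2 = 30, V = 5·12/3 = 20.

12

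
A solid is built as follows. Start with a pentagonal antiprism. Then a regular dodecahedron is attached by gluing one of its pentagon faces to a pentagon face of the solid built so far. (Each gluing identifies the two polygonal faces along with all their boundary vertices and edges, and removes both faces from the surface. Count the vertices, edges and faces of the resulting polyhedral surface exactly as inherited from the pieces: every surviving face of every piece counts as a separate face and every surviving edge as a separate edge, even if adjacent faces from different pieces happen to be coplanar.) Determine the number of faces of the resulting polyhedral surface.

A pentagonal antiprism: V=10, E=20, F=12.
Attach a regular dodecahedron (V=20, E=30, F=12) along a 5-gon: merge 5 vertices and 5 edges, delete both glued faces → V=25, E=45, F=22.
Check: V − E + F = 25 − 45 + 22 = 2.

22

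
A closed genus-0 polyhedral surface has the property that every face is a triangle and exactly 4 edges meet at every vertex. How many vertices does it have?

Each face has 3 edges and each edge borders two faces, so 2E = 3F.
Each vertex has degree 4, so 4V = 2E and hence V = 3F/4.
Euler: V − E + F = 2 ⇒ (3F/4) − (3F/2) + F = 2.
Multiply by 8: (6 − 12 + 8)F = 16, i.e. 2F = 16.
So F = 8, E = 3·8/2 = 12, V = 3·8/4 = 6.

6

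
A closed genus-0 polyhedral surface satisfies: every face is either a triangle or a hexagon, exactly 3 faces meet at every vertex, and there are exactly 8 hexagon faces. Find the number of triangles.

Let x be the number of triangles; then F = 8 + x.
Edge–face incidences: 2E = 6·8 + 3·x = 48 + 3x.
Every vertex has degree 3, so 3V = 2E.
Euler: V − E + F = 2 ⇒ (2E)/3 − E + (8 + x) = 2.
Multiply by 6: 2·(2E) − 3·(2E) + 6·(8 + x) = 12, i.e. 48 + 6x − (48 + 3x) = 12.
Collecting terms: 3x = 12, so x = 4.
Then 2E = 48 + 3·4 = 60, so E = 30, V = 2E/3 = 20, F = 8 + 4 = 12.

4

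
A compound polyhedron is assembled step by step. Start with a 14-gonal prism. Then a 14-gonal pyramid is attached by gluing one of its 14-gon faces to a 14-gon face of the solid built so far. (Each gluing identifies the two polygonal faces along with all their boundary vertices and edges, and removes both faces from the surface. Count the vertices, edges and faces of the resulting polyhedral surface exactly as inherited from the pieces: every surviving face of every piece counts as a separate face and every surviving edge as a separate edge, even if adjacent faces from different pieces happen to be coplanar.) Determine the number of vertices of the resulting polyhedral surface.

A 14-gonal prism: V=28, E=42, F=16.
Attach a 14-gonal pyramid (V=15, E=28, F=15) along a 14-gon: merge 14 vertices and 14 edges, delete both glued faces → V=29, E=56, F=29.
Check: V − E + F = 29 − 56 + 29 = 2.

29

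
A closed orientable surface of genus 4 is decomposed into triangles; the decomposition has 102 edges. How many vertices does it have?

χ = 2 − 2·4 = -6, and every face is a triangle so 3F = 2E.
F = 2E/3 = 68. Then V = -6 + E − F = -6 + 102 − 68 = 28.

28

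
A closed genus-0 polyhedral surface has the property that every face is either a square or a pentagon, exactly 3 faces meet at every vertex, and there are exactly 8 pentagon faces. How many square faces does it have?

2

Let x be the number of squares; then F = 8 + x.
Edge–face incidences: 2E = 5·8 + 4·x = 40 + 4x.
Every vertex has degree 3, so 3V = 2E.
Euler: V − E + F = 2 ⇒ (2E)/3 − E + (8 + x) = 2.
Multiply by 6: 2·(2E) − 3·(2E) + 6·(8 + x) = 12, i.e. 48 + 6x − (40 + 4x) = 12.
Collecting terms: 2x + 8 = 12, so 2x = 4, so x = 2.
Then 2E = 40 + 4·2 = 48, so E = 24, V = 2E/3 = 16, F = 8 + 2 = 10.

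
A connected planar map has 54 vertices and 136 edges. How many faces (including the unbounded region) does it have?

Euler's formula for a connected plane graph: V − E + F = 2, so F = 2 − 54 + 136 = 84.

84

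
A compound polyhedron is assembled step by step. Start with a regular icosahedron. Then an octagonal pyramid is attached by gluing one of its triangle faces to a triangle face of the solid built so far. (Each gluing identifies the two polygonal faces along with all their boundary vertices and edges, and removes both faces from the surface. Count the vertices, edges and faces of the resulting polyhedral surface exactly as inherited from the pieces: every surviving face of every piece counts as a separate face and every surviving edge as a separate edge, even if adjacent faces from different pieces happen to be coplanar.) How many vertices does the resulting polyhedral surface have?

A regular icosahedron: V=12, E=30, F=20.
Attach an octagonal pyramid (V=9, E=16, F=9) along a 3-gon: merge 3 vertices and 3 edges, delete both glued faces → V=18, E=43, F=27.
Check: V − E + F = 18 − 43 + 27 = 2.

18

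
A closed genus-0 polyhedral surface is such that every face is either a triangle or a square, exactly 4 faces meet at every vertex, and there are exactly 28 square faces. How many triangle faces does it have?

Let x be the number of triangles; then F = 28 + x.
Edge–face incidences: 2E = 4·28 + 3·x = 112 + 3x.
Every vertex has degree 4, so 4V = 2E.
Euler: V − E + F = 2 ⇒ (2E)/4 − E + (28 + x) = 2.
Multiply by 8: 2·(2E) − 4·(2E) + 8·(28 + x) = 16, i.e. 224 + 8x − 2·(112 + 3x) = 16.
Collecting terms: 2x = 16, so x = 8.
Then 2E = 112 + 3·8 = 136, so E = 68, V = 2E/4 = 34, F = 28 + 8 = 36.

8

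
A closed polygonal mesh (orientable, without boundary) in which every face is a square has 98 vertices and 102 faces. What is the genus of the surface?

3

Every face is a square, so 2E = 4·102 = 408, giving E = 204.
χ = V − E + F = 98 − 204 + 102 = -4.
For a closed orientable surface χ = 2 − 2g, so g = (2 − (-4))/2 = 3.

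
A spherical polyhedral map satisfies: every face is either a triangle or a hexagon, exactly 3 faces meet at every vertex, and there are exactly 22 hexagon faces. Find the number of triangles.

4

Let x be the number of triangles; then F = 22 + x.
Edge–face incidences: 2E = 6·22 + 3·x = 132 + 3x.
Every vertex has degree 3, so 3V = 2E.
Euler: V − E + F = 2 ⇒ (2E)/3 − E + (22 + x) = 2.
Multiply by 6: 2·(2E) − 3·(2E) + 6·(22 + x) = 12, i.e. 132 + 6x − (132 + 3x) = 12.
Collecting terms: 3x = 12, so x = 4.
Then 2E = 132 + 3·4 = 144, so E = 72, V = 2E/3 = 48, F = 22 + 4 = 26.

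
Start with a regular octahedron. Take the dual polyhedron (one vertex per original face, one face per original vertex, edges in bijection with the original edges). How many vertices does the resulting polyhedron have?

8

The base solid has V = 6, E = 12, F = 8.
The dual swaps V and F and preserves E: V′ = F = 8, E′ = E = 12, F′ = V = 6.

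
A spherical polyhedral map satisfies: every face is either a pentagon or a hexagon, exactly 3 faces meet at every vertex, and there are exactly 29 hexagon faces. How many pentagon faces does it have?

12

Let x be the number of pentagons; then F = 29 + x.
Edge–face incidences: 2E = 6·29 + 5·x = 174 + 5x.
Every vertex has degree 3, so 3V = 2E.
Euler: V − E + F = 2 ⇒ (2E)/3 − E + (29 + x) = 2.
Multiply by 6: 2·(2E) − 3·(2E) + 6·(29 + x) = 12, i.e. 174 + 6x − (174 + 5x) = 12.
Collecting terms: x = 12.
Then 2E = 174 + 5·12 = 234, so E = 117, V = 2E/3 = 78, F = 29 + 12 = 41.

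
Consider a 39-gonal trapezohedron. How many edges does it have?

The n-trapezohedron (dual of the n-antiprism) has V = 2·39 + 2 = 80, E = 4·39 = 156, F = 2·39 = 78.

156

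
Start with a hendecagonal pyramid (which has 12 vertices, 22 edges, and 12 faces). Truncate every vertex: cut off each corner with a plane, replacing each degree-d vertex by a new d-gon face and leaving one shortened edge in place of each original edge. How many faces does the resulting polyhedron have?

24

Truncation replaces each original edge-end by a new vertex, so V′ = 2E = 44.
Each original edge survives, and each old vertex of degree d contributes d new edges; summing degrees gives Σd = 2E, so E′ = E + 2E = 3E = 66.
Each original face survives and each original vertex becomes one new face: F′ = F + V = 24.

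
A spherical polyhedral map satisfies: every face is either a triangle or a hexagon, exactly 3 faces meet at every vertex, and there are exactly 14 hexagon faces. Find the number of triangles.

4

Let x be the number of triangles; then F = 14 + x.
Edge–face incidences: 2E = 6·14 + 3·x = 84 + 3x.
Every vertex has degree 3, so 3V = 2E.
Euler: V − E + F = 2 ⇒ (2E)/3 − E + (14 + x) = 2.
Multiply by 6: 2·(2E) − 3·(2E) + 6·(14 + x) = 12, i.e. 84 + 6x − (84 + 3x) = 12.
Collecting terms: 3x = 12, so x = 4.
Then 2E = 84 + 3·4 = 96, so E = 48, V = 2E/3 = 32, F = 14 + 4 = 18.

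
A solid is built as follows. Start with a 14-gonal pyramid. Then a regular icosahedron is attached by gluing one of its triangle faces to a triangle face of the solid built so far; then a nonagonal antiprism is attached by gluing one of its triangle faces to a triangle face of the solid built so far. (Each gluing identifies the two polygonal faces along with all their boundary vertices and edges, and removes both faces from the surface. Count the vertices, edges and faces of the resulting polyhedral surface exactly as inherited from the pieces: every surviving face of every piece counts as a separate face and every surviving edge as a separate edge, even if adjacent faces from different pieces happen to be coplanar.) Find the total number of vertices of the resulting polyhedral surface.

A 14-gonal pyramid: V=15, E=28, F=15.
Attach a regular icosahedron (V=12, E=30, F=20) along a 3-gon: merge 3 vertices and 3 edges, delete both glued faces → V=24, E=55, F=33.
Attach a nonagonal antiprism (V=18, E=36, F=20) along a 3-gon: merge 3 vertices and 3 edges, delete both glued faces → V=39, E=88, F=51.
Check: V − E + F = 39 − 88 + 51 = 2.

39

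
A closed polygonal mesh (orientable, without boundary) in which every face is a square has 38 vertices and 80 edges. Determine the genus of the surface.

Every face is a square and each edge borders two faces, so 4F = 2·80, giving F = 40.
χ = V − E + F = 38 − 80 + 40 = -2.
For a closed orientable surface χ = 2 − 2g, so g = (2 − (-2))/2 = 2.

2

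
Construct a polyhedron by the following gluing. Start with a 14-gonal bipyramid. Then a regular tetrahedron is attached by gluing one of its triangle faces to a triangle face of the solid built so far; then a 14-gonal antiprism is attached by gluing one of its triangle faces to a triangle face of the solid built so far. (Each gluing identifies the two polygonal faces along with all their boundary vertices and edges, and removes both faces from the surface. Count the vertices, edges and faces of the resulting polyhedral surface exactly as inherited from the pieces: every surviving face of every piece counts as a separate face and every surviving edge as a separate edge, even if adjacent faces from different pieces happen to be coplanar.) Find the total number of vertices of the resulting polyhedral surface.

A 14-gonal bipyramid: V=16, E=42, F=28.
Attach a regular tetrahedron (V=4, E=6, F=4) along a 3-gon: merge 3 vertices and 3 edges, delete both glued faces → V=17, E=45, F=30.
Attach a 14-gonal antiprism (V=28, E=56, F=30) along a 3-gon: merge 3 vertices and 3 edges, delete both glued faces → V=42, E=98, F=58.
Check: V − E + F = 42 − 98 + 58 = 2.

42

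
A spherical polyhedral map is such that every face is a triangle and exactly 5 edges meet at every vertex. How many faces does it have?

20

Each face has 3 edges and each edge borders two faces, so 2E = 3F.
Each vertex has degree 5, so 5V = 2E and hence V = 3F/5.
Euler: V − E + F = 2 ⇒ (3F/5) − (3F/2) + F = 2.
Multiply by 10: (6 − 15 + 10)F = 20, i.e. 1F = 20.
So F = 20, E = 3·20/2 = 30, V = 3·20/5 = 12.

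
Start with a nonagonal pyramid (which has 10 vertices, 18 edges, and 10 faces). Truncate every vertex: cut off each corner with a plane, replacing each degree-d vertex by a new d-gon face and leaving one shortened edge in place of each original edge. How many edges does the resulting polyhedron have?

54

Truncation replaces each original edge-end by a new vertex, so V′ = 2E = 36.
Each original edge survives, and each old vertex of degree d contributes d new edges; summing degrees gives Σd = 2E, so E′ = E + 2E = 3E = 54.
Each original face survives and each original vertex becomes one new face: F′ = F + V = 20.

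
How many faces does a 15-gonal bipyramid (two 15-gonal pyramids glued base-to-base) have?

30

A bipyramid over an n-gon has 2n triangular faces and n + 2 vertices: V = 15 + 2 = 17, E = 3·15 = 45, F = 2·15 = 30.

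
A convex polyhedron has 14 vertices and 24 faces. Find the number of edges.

36

Here V − E + F = 2.
E = V + F − (2) = 14 + 24 − (2) = 36.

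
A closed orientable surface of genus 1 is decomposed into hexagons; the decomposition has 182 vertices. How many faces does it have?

91

χ = 2 − 2·1 = 0, and every face is a hexagon so 6F = 2E.
V − E + F = 0 with E = 6F/2 gives 182 − (6/2 − 1)·F = 0, so F = 91 and E = 273.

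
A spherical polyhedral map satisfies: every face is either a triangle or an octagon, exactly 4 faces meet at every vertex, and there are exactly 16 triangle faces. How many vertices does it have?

Let x be the number of octagons; then F = 16 + x.
Edge–face incidences: 2E = 3·16 + 8·x = 48 + 8x.
Every vertex has degree 4, so 4V = 2E.
Euler: V − E + F = 2 ⇒ (2E)/4 − E + (16 + x) = 2.
Multiply by 8: 2·(2E) − 4·(2E) + 8·(16 + x) = 16, i.e. 128 + 8x − 2·(48 + 8x) = 16.
Collecting terms: −8x + 32 = 16, so −8x = −16, so x = 2.
Then 2E = 48 + 8·2 = 64, so E = 32, V = 2E/4 = 16, F = 16 + 2 = 18.

16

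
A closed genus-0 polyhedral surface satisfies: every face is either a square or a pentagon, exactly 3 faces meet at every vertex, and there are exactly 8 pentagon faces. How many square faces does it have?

2

Let x be the number of squares; then F = 8 + x.
Edge–face incidences: 2E = 5·8 + 4·x = 40 + 4x.
Every vertex has degree 3, so 3V = 2E.
Euler: V − E + F = 2 ⇒ (2E)/3 − E + (8 + x) = 2.
Multiply by 6: 2·(2E) − 3·(2E) + 6·(8 + x) = 12, i.e. 48 + 6x − (40 + 4x) = 12.
Collecting terms: 2x + 8 = 12, so 2x = 4, so x = 2.
Then 2E = 40 + 4·2 = 48, so E = 24, V = 2E/3 = 16, F = 8 + 2 = 10.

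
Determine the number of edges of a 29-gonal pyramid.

58

A pyramid on an n-gon base has one n-gon and n triangles: V = 29 + 1 = 30, E = 2·29 = 58, F = 29 + 1 = 30.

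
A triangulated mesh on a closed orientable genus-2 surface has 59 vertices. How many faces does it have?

122

χ = 2 − 2·2 = -2, and every face is a triangle so 3F = 2E.
V − E + F = -2 with E = 3F/2 gives 59 − (3/2 − 1)·F = -2, so F = 122 and E = 183.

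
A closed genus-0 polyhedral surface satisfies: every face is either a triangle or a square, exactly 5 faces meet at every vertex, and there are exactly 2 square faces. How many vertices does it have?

16

Let x be the number of triangles; then F = 2 + x.
Edge–face incidences: 2E = 4·2 + 3·x = 8 + 3x.
Every vertex has degree 5, so 5V = 2E.
Euler: V − E + F = 2 ⇒ (2E)/5 − E + (2 + x) = 2.
Multiply by 10: 2·(2E) − 5·(2E) + 10·(2 + x) = 20, i.e. 20 + 10x − 3·(8 + 3x) = 20.
Collecting terms: x − 4 = 20, so x = 24.
Then 2E = 8 + 3·24 = 80, so E = 40, V = 2E/5 = 16, F = 2 + 24 = 26.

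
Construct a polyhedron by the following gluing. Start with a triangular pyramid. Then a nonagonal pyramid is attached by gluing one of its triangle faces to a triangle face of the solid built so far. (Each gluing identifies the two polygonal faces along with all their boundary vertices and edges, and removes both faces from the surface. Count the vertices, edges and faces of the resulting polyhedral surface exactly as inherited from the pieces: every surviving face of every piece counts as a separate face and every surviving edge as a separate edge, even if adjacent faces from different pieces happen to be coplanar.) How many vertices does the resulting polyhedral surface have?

A triangular pyramid: V=4, E=6, F=4.
Attach a nonagonal pyramid (V=10, E=18, F=10) along a 3-gon: merge 3 vertices and 3 edges, delete both glued faces → V=11, E=21, F=12.
Check: V − E + F = 11 − 21 + 12 = 2.

11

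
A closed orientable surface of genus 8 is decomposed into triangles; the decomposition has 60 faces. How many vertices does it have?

16

χ = 2 − 2·8 = -14, and every face is a triangle so 3F = 2E.
E = 3·60/2 = 90. Then V = -14 + E − F = -14 + 90 − 60 = 16.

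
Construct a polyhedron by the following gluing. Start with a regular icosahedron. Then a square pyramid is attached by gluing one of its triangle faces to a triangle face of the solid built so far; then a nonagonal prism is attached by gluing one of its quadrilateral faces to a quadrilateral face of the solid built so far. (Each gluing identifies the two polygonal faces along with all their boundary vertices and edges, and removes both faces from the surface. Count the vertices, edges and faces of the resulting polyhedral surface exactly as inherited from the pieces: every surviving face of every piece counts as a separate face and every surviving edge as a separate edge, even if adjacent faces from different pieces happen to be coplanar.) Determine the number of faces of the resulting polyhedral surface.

A regular icosahedron: V=12, E=30, F=20.
Attach a square pyramid (V=5, E=8, F=5) along a 3-gon: merge 3 vertices and 3 edges, delete both glued faces → V=14, E=35, F=23.
Attach a nonagonal prism (V=18, E=27, F=11) along a 4-gon: merge 4 vertices and 4 edges, delete both glued faces → V=28, E=58, F=32.
Check: V − E + F = 28 − 58 + 32 = 2.

32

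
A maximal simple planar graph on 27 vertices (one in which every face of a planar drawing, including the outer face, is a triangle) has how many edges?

75

In a plane triangulation 3F = 2E and V − E + F = 2, so E = 3V − 6 = 3·27 − 6 = 75.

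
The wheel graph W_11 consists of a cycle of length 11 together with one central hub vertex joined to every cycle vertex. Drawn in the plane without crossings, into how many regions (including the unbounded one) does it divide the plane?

12

W_11 has V = 11 + 1 = 12 vertices and E = 2·11 = 22 edges.
By Euler's formula F = 2 − V + E = 2 − 12 + 22 = 12.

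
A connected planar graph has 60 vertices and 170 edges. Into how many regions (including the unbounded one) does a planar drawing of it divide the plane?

Euler's formula for a connected plane graph: V − E + F = 2, so F = 2 − 60 + 170 = 112.

112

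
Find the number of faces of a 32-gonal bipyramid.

64

A bipyramid over an n-gon has 2n triangular faces and n + 2 vertices: V = 32 + 2 = 34, E = 3·32 = 96, F = 2·32 = 64.
Check: V − E + F = 34 − 96 + 64 = 2.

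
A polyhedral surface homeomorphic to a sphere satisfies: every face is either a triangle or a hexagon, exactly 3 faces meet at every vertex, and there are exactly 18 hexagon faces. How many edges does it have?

60

Let x be the number of triangles; then F = 18 + x.
Edge–face incidences: 2E = 6·18 + 3·x = 108 + 3x.
Every vertex has degree 3, so 3V = 2E.
Euler: V − E + F = 2 ⇒ (2E)/3 − E + (18 + x) = 2.
Multiply by 6: 2·(2E) − 3·(2E) + 6·(18 + x) = 12, i.e. 108 + 6x − (108 + 3x) = 12.
Collecting terms: 3x = 12, so x = 4.
Then 2E = 108 + 3·4 = 120, so E = 60, V = 2E/3 = 40, F = 18 + 4 = 22.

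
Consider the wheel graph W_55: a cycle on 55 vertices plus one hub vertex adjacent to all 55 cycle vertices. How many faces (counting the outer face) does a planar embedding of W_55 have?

W_55 has V = 55 + 1 = 56 vertices and E = 2·55 = 110 edges.
By Euler's formula F = 2 − V + E = 2 − 56 + 110 = 56.

56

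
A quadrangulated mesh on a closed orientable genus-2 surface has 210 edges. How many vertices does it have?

χ = 2 − 2·2 = -2, and every face is a square so 4F = 2E.
F = 2E/4 = 105. Then V = -2 + E − F = -2 + 210 − 105 = 103.

103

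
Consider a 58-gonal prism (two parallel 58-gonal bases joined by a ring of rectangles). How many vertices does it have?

116

A prism on an n-gon has two n-gon bases and n rectangular sides: V = 2·58 = 116, E = 3·58 = 174, F = 58 + 2 = 60.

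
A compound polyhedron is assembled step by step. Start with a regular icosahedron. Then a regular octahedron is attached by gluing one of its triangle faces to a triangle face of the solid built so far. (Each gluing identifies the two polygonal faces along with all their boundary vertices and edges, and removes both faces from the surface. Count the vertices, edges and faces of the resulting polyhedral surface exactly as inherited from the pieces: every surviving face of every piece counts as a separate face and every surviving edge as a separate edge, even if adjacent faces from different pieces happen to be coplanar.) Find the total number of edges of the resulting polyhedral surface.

39

A regular icosahedron: V=12, E=30, F=20.
Attach a regular octahedron (V=6, E=12, F=8) along a 3-gon: merge 3 vertices and 3 edges, delete both glued faces → V=15, E=39, F=26.
Check: V − E + F = 15 − 39 + 26 = 2.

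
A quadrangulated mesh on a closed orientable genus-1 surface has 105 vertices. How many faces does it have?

χ = 2 − 2·1 = 0, and every face is a square so 4F = 2E.
V − E + F = 0 with E = 4F/2 gives 105 − (4/2 − 1)·F = 0, so F = 105 and E = 210.

105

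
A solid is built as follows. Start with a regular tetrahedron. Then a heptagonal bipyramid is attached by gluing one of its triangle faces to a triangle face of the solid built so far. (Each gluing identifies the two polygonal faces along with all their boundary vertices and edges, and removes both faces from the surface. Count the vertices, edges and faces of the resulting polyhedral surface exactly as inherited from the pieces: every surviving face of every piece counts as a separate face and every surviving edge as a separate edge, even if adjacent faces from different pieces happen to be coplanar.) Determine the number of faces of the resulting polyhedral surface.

16

A regular tetrahedron: V=4, E=6, F=4.
Attach a heptagonal bipyramid (V=9, E=21, F=14) along a 3-gon: merge 3 vertices and 3 edges, delete both glued faces → V=10, E=24, F=16.
Check: V − E + F = 10 − 24 + 16 = 2.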